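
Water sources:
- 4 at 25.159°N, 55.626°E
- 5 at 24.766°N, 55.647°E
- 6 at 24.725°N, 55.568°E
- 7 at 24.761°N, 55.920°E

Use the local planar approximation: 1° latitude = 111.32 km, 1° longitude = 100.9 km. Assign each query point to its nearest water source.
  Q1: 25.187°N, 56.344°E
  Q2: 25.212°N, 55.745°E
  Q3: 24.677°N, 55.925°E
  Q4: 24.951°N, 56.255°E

Q1 at 25.187°N, 56.344°E:
  4: √((-0.028·111.32)² + (-0.718·100.9)²) = √(9.71544 + 5248.45189) = 72.513 km
  5: √((-0.421·111.32)² + (-0.697·100.9)²) = √(2196.39571 + 4945.92913) = 84.512 km
  6: √((-0.462·111.32)² + (-0.776·100.9)²) = √(2645.02844 + 6130.63944) = 93.679 km
  7: √((-0.426·111.32)² + (-0.424·100.9)²) = √(2248.87643 + 1830.26530) = 63.868 km
  → nearest: 7 (63.868 km)
Q2 at 25.212°N, 55.745°E:
  4: √((-0.053·111.32)² + (-0.119·100.9)²) = √(34.80953 + 144.17045) = 13.378 km
  5: √((-0.446·111.32)² + (-0.098·100.9)²) = √(2464.99540 + 97.77650) = 50.624 km
  6: √((-0.487·111.32)² + (-0.177·100.9)²) = √(2939.03202 + 318.95460) = 57.079 km
  7: √((-0.451·111.32)² + (0.175·100.9)²) = √(2520.57416 + 311.78731) = 53.220 km
  → nearest: 4 (13.378 km)
Q3 at 24.677°N, 55.925°E:
  4: √((0.482·111.32)² + (-0.299·100.9)²) = √(2878.99209 + 910.17459) = 61.556 km
  5: √((0.089·111.32)² + (-0.278·100.9)²) = √(98.15816 + 786.81372) = 29.748 km
  6: √((0.048·111.32)² + (-0.357·100.9)²) = √(28.55150 + 1297.53405) = 36.415 km
  7: √((0.084·111.32)² + (-0.005·100.9)²) = √(87.43896 + 0.25452) = 9.364 km
  → nearest: 7 (9.364 km)
Q4 at 24.951°N, 56.255°E:
  4: √((0.208·111.32)² + (-0.629·100.9)²) = √(536.13365 + 4027.94585) = 67.558 km
  5: √((-0.185·111.32)² + (-0.608·100.9)²) = √(424.12107 + 3763.47895) = 64.712 km
  6: √((-0.226·111.32)² + (-0.687·100.9)²) = √(632.94107 + 4805.02671) = 73.743 km
  7: √((-0.190·111.32)² + (-0.335·100.9)²) = √(447.35634 + 1142.54140) = 39.874 km
  → nearest: 7 (39.874 km)

Q1→7; Q2→4; Q3→7; Q4→7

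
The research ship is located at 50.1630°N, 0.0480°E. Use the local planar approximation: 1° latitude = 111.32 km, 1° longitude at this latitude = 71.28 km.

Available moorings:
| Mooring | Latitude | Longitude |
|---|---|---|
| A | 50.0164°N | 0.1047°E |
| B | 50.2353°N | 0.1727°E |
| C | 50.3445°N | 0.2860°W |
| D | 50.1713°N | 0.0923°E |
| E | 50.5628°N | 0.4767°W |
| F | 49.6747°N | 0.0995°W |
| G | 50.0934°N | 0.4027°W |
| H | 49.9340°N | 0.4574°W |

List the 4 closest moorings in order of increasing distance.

D, B, A, C

Distances from 50.1630°N, 0.0480°E:
A: √((-0.1466·111.32)² + (0.0567·71.28)²) = √(266.326472 + 16.334337) = 16.8125 km
B: √((0.0723·111.32)² + (0.1247·71.28)²) = √(64.777322 + 79.007494) = 11.9910 km
C: √((0.1815·111.32)² + (-0.3340·71.28)²) = √(408.225053 + 566.798009) = 31.2254 km
D: √((0.0083·111.32)² + (0.0443·71.28)²) = √(0.853695 + 9.971095) = 3.2901 km
E: √((0.3998·111.32)² + (-0.5247·71.28)²) = √(1980.760537 + 1398.806077) = 58.1340 km
F: √((-0.4883·111.32)² + (-0.1475·71.28)²) = √(2954.743894 + 110.539990) = 55.3650 km
G: √((-0.0696·111.32)² + (-0.4507·71.28)²) = √(60.029521 + 1032.073194) = 33.0470 km
H: √((-0.2290·111.32)² + (-0.5054·71.28)²) = √(649.856340 + 1297.794285) = 44.1322 km
Sorted: D (3.2901 km) < B (11.9910 km) < A (16.8125 km) < C (31.2254 km) < G (33.0470 km) < H (44.1322 km) < …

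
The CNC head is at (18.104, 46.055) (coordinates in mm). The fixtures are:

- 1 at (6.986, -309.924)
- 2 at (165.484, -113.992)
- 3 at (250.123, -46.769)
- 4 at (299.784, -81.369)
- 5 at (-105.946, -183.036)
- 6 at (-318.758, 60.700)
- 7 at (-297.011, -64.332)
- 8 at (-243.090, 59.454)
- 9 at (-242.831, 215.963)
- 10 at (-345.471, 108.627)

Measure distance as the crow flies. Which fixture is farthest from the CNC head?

Distances from (18.104, 46.055):
1: 356.153 mm
2: 217.568 mm
3: 249.898 mm
4: 309.161 mm
5: 260.521 mm
6: 337.180 mm
7: 333.890 mm
8: 261.537 mm
9: 311.377 mm
10: 368.920 mm
Maximum: 10 at 368.920 mm.

10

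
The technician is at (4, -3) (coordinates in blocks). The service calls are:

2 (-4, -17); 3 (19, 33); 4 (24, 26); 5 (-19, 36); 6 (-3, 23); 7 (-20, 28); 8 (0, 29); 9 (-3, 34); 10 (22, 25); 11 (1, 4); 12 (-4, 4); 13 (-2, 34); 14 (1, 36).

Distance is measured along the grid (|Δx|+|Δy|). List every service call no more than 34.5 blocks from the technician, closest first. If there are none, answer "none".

Distances from (4, -3):
2: |-8| + |-14| = 8 + 14 = 22 blocks
3: |15| + |36| = 15 + 36 = 51 blocks
4: |20| + |29| = 20 + 29 = 49 blocks
5: |-23| + |39| = 23 + 39 = 62 blocks
6: |-7| + |26| = 7 + 26 = 33 blocks
7: |-24| + |31| = 24 + 31 = 55 blocks
8: |-4| + |32| = 4 + 32 = 36 blocks
9: |-7| + |37| = 7 + 37 = 44 blocks
10: |18| + |28| = 18 + 28 = 46 blocks
11: |-3| + |7| = 3 + 7 = 10 blocks
12: |-8| + |7| = 8 + 7 = 15 blocks
13: |-6| + |37| = 6 + 37 = 43 blocks
14: |-3| + |39| = 3 + 39 = 42 blocks
Threshold 34.5 blocks: 11 (10 blocks), 12 (15 blocks), 2 (22 blocks), 6 (33 blocks) are within range.

11, 12, 2, 6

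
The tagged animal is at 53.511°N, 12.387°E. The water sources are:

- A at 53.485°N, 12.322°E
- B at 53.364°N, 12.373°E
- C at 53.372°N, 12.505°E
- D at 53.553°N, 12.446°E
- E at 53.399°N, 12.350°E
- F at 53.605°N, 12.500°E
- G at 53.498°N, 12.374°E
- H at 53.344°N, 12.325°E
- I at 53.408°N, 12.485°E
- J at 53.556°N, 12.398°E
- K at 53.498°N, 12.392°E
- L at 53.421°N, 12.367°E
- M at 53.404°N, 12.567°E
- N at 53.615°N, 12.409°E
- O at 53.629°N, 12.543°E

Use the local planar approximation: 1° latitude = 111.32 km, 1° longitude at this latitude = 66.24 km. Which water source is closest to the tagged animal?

K

Distances from 53.511°N, 12.387°E:
A: √((-0.026·111.32)² + (-0.065·66.24)²) = √(8.37709 + 18.53819) = 5.188 km
B: √((-0.147·111.32)² + (-0.014·66.24)²) = √(267.78181 + 0.86000) = 16.390 km
C: √((-0.139·111.32)² + (0.118·66.24)²) = √(239.42858 + 61.09486) = 17.336 km
D: √((0.042·111.32)² + (0.059·66.24)²) = √(21.85974 + 15.27371) = 6.094 km
E: √((-0.112·111.32)² + (-0.037·66.24)²) = √(155.44703 + 6.00681) = 12.706 km
F: √((0.094·111.32)² + (0.113·66.24)²) = √(109.49697 + 56.02702) = 12.866 km
G: √((-0.013·111.32)² + (-0.013·66.24)²) = √(2.09427 + 0.74153) = 1.684 km
H: √((-0.167·111.32)² + (-0.062·66.24)²) = √(345.60446 + 16.86646) = 19.039 km
I: √((-0.103·111.32)² + (0.098·66.24)²) = √(131.46824 + 42.13983) = 13.176 km
J: √((0.045·111.32)² + (0.011·66.24)²) = √(25.09409 + 0.53092) = 5.062 km
K: √((-0.013·111.32)² + (0.005·66.24)²) = √(2.09427 + 0.10969) = 1.485 km
L: √((-0.090·111.32)² + (-0.020·66.24)²) = √(100.37635 + 1.75510) = 10.106 km
M: √((-0.107·111.32)² + (0.180·66.24)²) = √(141.87764 + 142.16270) = 16.853 km
N: √((0.104·111.32)² + (0.022·66.24)²) = √(134.03341 + 2.12366) = 11.669 km
O: √((0.118·111.32)² + (0.156·66.24)²) = √(172.54819 + 106.77998) = 16.713 km
Minimum: K at 1.485 km.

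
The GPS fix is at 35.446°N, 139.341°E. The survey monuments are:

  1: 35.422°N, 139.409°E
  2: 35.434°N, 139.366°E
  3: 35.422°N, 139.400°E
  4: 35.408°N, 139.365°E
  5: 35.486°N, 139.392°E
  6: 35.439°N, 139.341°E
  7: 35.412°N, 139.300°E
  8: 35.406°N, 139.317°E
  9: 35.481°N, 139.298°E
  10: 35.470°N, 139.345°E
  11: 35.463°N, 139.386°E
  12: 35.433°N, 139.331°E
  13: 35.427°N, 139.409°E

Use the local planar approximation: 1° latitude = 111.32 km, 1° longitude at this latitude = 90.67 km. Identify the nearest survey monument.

6

Distances from 35.446°N, 139.341°E:
1: √((-0.024·111.32)² + (0.068·90.67)²) = √(7.13787 + 38.01413) = 6.720 km
2: √((-0.012·111.32)² + (0.025·90.67)²) = √(1.78447 + 5.13816) = 2.631 km
3: √((-0.024·111.32)² + (0.059·90.67)²) = √(7.13787 + 28.61747) = 5.980 km
4: √((-0.038·111.32)² + (0.024·90.67)²) = √(17.89425 + 4.73532) = 4.757 km
5: √((0.040·111.32)² + (0.051·90.67)²) = √(19.82743 + 21.38295) = 6.420 km
6: √((-0.007·111.32)² + (0.000·90.67)²) = √(0.60721 + 0.00000) = 0.779 km
7: √((-0.034·111.32)² + (-0.041·90.67)²) = √(14.32532 + 13.81958) = 5.305 km
8: √((-0.040·111.32)² + (-0.024·90.67)²) = √(19.82743 + 4.73532) = 4.956 km
9: √((0.035·111.32)² + (-0.043·90.67)²) = √(15.18037 + 15.20072) = 5.512 km
10: √((0.024·111.32)² + (0.004·90.67)²) = √(7.13787 + 0.13154) = 2.696 km
11: √((0.017·111.32)² + (0.045·90.67)²) = √(3.58133 + 16.64762) = 4.498 km
12: √((-0.013·111.32)² + (-0.010·90.67)²) = √(2.09427 + 0.82210) = 1.708 km
13: √((-0.019·111.32)² + (0.068·90.67)²) = √(4.47356 + 38.01413) = 6.518 km
Minimum: 6 at 0.779 km.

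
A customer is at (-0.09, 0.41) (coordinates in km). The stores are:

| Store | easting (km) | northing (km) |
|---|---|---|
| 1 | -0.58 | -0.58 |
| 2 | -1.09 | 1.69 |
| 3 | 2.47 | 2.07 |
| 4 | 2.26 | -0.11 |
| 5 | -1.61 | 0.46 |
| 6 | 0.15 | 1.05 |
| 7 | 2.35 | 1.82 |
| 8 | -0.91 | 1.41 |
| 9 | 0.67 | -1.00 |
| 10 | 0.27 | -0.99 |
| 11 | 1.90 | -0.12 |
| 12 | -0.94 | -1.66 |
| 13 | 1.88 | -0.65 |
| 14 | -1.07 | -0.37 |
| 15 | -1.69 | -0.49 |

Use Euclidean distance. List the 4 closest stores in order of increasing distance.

6, 1, 14, 8

Distances from (-0.09, 0.41):
1: √((-0.49)² + (-0.99)²) = √(0.24010 + 0.98010) = 1.105 km
2: √((-1.00)² + (1.28)²) = √(1.00000 + 1.63840) = 1.624 km
3: √((2.56)² + (1.66)²) = √(6.55360 + 2.75560) = 3.051 km
4: √((2.35)² + (-0.52)²) = √(5.52250 + 0.27040) = 2.407 km
5: √((-1.52)² + (0.05)²) = √(2.31040 + 0.00250) = 1.521 km
6: √((0.24)² + (0.64)²) = √(0.05760 + 0.40960) = 0.684 km
7: √((2.44)² + (1.41)²) = √(5.95360 + 1.98810) = 2.818 km
8: √((-0.82)² + (1.00)²) = √(0.67240 + 1.00000) = 1.293 km
9: √((0.76)² + (-1.41)²) = √(0.57760 + 1.98810) = 1.602 km
10: √((0.36)² + (-1.40)²) = √(0.12960 + 1.96000) = 1.446 km
11: √((1.99)² + (-0.53)²) = √(3.96010 + 0.28090) = 2.059 km
12: √((-0.85)² + (-2.07)²) = √(0.72250 + 4.28490) = 2.238 km
13: √((1.97)² + (-1.06)²) = √(3.88090 + 1.12360) = 2.237 km
14: √((-0.98)² + (-0.78)²) = √(0.96040 + 0.60840) = 1.253 km
15: √((-1.60)² + (-0.90)²) = √(2.56000 + 0.81000) = 1.836 km
Sorted: 6 (0.684 km) < 1 (1.105 km) < 14 (1.253 km) < 8 (1.293 km) < 10 (1.446 km) < 5 (1.521 km) < …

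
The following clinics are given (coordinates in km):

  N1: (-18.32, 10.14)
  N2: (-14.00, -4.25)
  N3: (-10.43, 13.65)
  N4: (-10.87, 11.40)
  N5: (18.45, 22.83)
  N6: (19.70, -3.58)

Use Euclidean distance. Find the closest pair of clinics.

N3 and N4

Pairwise distances:
N1–N2: 15.02 km
N1–N3: 8.64 km
N1–N4: 7.56 km
N1–N5: 38.90 km
N1–N6: 40.42 km
N2–N3: 18.25 km
N2–N4: 15.96 km
N2–N5: 42.26 km
N2–N6: 33.71 km
N3–N4: 2.29 km
N3–N5: 30.30 km
N3–N6: 34.71 km
N4–N5: 31.47 km
N4–N6: 34.04 km
N5–N6: 26.44 km
Closest pair: N3–N4 at 2.29 km.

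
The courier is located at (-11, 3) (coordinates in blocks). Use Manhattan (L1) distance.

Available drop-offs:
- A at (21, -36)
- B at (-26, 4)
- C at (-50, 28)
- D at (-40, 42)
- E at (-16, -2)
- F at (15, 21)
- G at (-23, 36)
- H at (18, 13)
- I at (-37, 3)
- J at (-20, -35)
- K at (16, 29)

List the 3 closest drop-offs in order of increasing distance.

E, B, I

Distances from (-11, 3):
A: 71 blocks
B: 16 blocks
C: 64 blocks
D: 68 blocks
E: 10 blocks
F: 44 blocks
G: 45 blocks
H: 39 blocks
I: 26 blocks
J: 47 blocks
K: 53 blocks
Sorted: E (10 blocks) < B (16 blocks) < I (26 blocks) < H (39 blocks) < F (44 blocks) < …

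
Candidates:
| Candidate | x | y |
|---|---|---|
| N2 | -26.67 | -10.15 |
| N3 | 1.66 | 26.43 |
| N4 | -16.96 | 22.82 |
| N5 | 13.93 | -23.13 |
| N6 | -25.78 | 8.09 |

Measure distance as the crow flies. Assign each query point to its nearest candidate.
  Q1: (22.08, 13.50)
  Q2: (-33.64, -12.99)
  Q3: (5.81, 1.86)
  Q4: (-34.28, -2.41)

Q1 at (22.08, 13.50):
  N2: √((-48.75)² + (-23.65)²) = √(2376.5625 + 559.3225) = 54.18
  N3: √((-20.42)² + (12.93)²) = √(416.9764 + 167.1849) = 24.17
  N4: √((-39.04)² + (9.32)²) = √(1524.1216 + 86.8624) = 40.14
  N5: √((-8.15)² + (-36.63)²) = √(66.4225 + 1341.7569) = 37.53
  N6: √((-47.86)² + (-5.41)²) = √(2290.5796 + 29.2681) = 48.16
  → nearest: N3 (24.17)
Q2 at (-33.64, -12.99):
  N2: √((6.97)² + (2.84)²) = √(48.5809 + 8.0656) = 7.53
  N3: √((35.30)² + (39.42)²) = √(1246.0900 + 1553.9364) = 52.92
  N4: √((16.68)² + (35.81)²) = √(278.2224 + 1282.3561) = 39.50
  N5: √((47.57)² + (-10.14)²) = √(2262.9049 + 102.8196) = 48.64
  N6: √((7.86)² + (21.08)²) = √(61.7796 + 444.3664) = 22.50
  → nearest: N2 (7.53)
Q3 at (5.81, 1.86):
  N2: √((-32.48)² + (-12.01)²) = √(1054.9504 + 144.2401) = 34.63
  N3: √((-4.15)² + (24.57)²) = √(17.2225 + 603.6849) = 24.92
  N4: √((-22.77)² + (20.96)²) = √(518.4729 + 439.3216) = 30.95
  N5: √((8.12)² + (-24.99)²) = √(65.9344 + 624.5001) = 26.28
  N6: √((-31.59)² + (6.23)²) = √(997.9281 + 38.8129) = 32.20
  → nearest: N3 (24.92)
Q4 at (-34.28, -2.41):
  N2: √((7.61)² + (-7.74)²) = √(57.9121 + 59.9076) = 10.85
  N3: √((35.94)² + (28.84)²) = √(1291.6836 + 831.7456) = 46.08
  N4: √((17.32)² + (25.23)²) = √(299.9824 + 636.5529) = 30.60
  N5: √((48.21)² + (-20.72)²) = √(2324.2041 + 429.3184) = 52.47
  N6: √((8.50)² + (10.50)²) = √(72.2500 + 110.2500) = 13.51
  → nearest: N2 (10.85)

Q1→N3; Q2→N2; Q3→N3; Q4→N2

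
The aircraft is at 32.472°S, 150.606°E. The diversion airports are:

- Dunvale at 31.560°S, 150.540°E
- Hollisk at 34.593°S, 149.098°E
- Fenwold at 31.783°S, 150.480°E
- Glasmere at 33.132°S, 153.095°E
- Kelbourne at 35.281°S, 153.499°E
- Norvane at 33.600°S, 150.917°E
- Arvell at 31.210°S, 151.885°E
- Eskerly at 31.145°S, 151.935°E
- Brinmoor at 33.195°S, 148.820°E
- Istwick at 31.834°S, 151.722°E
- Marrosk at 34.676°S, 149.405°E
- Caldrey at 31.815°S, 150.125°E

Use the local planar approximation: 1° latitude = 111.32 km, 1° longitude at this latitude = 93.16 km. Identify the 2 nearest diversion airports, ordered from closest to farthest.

Distances from 32.472°S, 150.606°E:
Dunvale: 101.710 km
Hollisk: 274.743 km
Fenwold: 77.592 km
Glasmere: 243.237 km
Kelbourne: 412.815 km
Norvane: 128.868 km
Arvell: 184.210 km
Eskerly: 192.745 km
Brinmoor: 184.828 km
Istwick: 125.909 km
Marrosk: 269.656 km
Caldrey: 85.773 km
Sorted: Fenwold (77.592 km) < Caldrey (85.773 km) < Dunvale (101.710 km) < Istwick (125.909 km) < …

Fenwold, Caldrey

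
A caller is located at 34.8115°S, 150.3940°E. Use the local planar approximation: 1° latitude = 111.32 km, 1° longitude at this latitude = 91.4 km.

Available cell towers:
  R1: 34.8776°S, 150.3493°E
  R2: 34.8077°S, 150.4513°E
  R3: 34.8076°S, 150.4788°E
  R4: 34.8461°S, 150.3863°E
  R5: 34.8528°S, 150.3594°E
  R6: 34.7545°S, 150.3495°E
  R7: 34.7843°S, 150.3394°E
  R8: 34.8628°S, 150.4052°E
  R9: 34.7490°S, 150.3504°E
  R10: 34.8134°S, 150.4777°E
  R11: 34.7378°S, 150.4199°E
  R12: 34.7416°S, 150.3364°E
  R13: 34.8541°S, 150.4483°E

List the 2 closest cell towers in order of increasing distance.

R4, R2

Distances from 34.8115°S, 150.3940°E:
R1: √((-0.0661·111.32)² + (-0.0447·91.4)²) = √(54.143872 + 16.691964) = 8.4164 km
R2: √((0.0038·111.32)² + (0.0573·91.4)²) = √(0.178943 + 27.428473) = 5.2543 km
R3: √((0.0039·111.32)² + (0.0848·91.4)²) = √(0.188484 + 60.073661) = 7.7629 km
R4: √((-0.0346·111.32)² + (-0.0077·91.4)²) = √(14.835377 + 0.495306) = 3.9154 km
R5: √((-0.0413·111.32)² + (-0.0346·91.4)²) = √(21.137153 + 10.001027) = 5.5802 km
R6: √((0.0570·111.32)² + (-0.0445·91.4)²) = √(40.262071 + 16.542929) = 7.5369 km
R7: √((0.0272·111.32)² + (-0.0546·91.4)²) = √(9.168203 + 24.904491) = 5.8372 km
R8: √((-0.0513·111.32)² + (0.0112·91.4)²) = √(32.612277 + 1.047921) = 5.8017 km
R9: √((0.0625·111.32)² + (-0.0436·91.4)²) = √(48.406806 + 15.880544) = 8.0179 km
R10: √((-0.0019·111.32)² + (0.0837·91.4)²) = √(0.044736 + 58.525254) = 7.6531 km
R11: √((0.0737·111.32)² + (0.0259·91.4)²) = √(67.310276 + 5.603920) = 8.5390 km
R12: √((0.0699·111.32)² + (-0.0576·91.4)²) = √(60.548132 + 27.716434) = 9.3949 km
R13: √((-0.0426·111.32)² + (0.0543·91.4)²) = √(22.488764 + 24.631568) = 6.8644 km
Sorted: R4 (3.9154 km) < R2 (5.2543 km) < R5 (5.5802 km) < R8 (5.8017 km) < …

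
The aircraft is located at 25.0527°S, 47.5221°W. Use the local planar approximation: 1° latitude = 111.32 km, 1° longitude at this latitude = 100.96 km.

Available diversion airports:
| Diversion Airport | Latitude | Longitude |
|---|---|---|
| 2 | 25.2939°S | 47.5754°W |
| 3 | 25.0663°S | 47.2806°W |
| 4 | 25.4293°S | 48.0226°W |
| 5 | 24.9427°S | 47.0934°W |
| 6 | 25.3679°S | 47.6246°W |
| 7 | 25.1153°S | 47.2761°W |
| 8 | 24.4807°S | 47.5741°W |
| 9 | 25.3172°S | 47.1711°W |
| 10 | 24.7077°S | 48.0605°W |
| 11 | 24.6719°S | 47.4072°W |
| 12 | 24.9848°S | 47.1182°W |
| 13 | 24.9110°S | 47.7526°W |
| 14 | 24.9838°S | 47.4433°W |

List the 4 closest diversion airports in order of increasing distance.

14, 3, 7, 2

Distances from 25.0527°S, 47.5221°W:
2: 27.3843 km
3: 24.4288 km
4: 65.6573 km
5: 44.9804 km
6: 36.5823 km
7: 25.7953 km
8: 63.8911 km
9: 46.0732 km
10: 66.5556 km
11: 43.9492 km
12: 41.4724 km
13: 28.1136 km
14: 11.0508 km
Sorted: 14 (11.0508 km) < 3 (24.4288 km) < 7 (25.7953 km) < 2 (27.3843 km) < 13 (28.1136 km) < 6 (36.5823 km) < …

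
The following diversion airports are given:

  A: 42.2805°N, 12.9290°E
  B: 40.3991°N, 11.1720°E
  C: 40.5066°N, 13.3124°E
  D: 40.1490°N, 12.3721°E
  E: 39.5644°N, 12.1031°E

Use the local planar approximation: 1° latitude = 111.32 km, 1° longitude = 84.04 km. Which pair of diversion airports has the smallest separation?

Pairwise distances:
A–B: 256.2558 km
A–C: 200.0820 km
A–D: 241.8502 km
A–E: 310.2207 km
B–C: 180.2768 km
B–D: 104.6286 km
B–E: 121.4780 km
C–D: 88.4832 km
C–E: 146.0465 km
D–E: 68.8924 km
Closest pair: D–E at 68.8924 km.

D and E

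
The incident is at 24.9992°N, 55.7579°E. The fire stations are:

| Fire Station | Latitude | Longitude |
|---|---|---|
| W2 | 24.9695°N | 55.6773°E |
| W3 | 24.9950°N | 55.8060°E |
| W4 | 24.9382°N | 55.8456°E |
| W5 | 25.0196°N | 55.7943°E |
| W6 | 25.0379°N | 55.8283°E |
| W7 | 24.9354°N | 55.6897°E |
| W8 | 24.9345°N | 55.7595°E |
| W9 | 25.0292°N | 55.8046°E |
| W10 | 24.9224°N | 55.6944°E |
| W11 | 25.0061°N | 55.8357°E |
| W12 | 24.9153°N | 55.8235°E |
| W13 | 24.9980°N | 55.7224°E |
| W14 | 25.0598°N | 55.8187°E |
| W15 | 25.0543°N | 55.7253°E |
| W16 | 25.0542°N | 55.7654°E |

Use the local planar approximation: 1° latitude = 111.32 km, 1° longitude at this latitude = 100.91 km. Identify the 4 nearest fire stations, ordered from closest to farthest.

Distances from 24.9992°N, 55.7579°E:
W2: 8.7797 km
W3: 4.8762 km
W4: 11.1548 km
W5: 4.3184 km
W6: 8.3083 km
W7: 9.8896 km
W8: 7.2042 km
W9: 5.7759 km
W10: 10.6842 km
W11: 7.8883 km
W12: 11.4478 km
W13: 3.5848 km
W14: 9.1187 km
W15: 6.9602 km
W16: 6.1692 km
Sorted: W13 (3.5848 km) < W5 (4.3184 km) < W3 (4.8762 km) < W9 (5.7759 km) < W16 (6.1692 km) < W15 (6.9602 km) < …

W13, W5, W3, W9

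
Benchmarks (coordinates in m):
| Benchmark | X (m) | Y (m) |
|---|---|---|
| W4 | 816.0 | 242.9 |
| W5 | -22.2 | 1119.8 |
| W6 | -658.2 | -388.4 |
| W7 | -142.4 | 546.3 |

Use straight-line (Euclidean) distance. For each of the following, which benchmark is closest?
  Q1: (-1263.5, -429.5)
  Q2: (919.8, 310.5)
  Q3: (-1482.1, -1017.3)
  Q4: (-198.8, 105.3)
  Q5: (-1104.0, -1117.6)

Q1→W6; Q2→W4; Q3→W6; Q4→W7; Q5→W6

Q1 at (-1263.5, -429.5):
  W4: 2185.5 m
  W5: 1985.2 m
  W6: 606.7 m
  W7: 1486.3 m
  → nearest: W6 (606.7 m)
Q2 at (919.8, 310.5):
  W4: 123.9 m
  W5: 1241.9 m
  W6: 1725.8 m
  W7: 1088.1 m
  → nearest: W4 (123.9 m)
Q3 at (-1482.1, -1017.3):
  W4: 2620.9 m
  W5: 2588.1 m
  W6: 1036.5 m
  W7: 2059.0 m
  → nearest: W6 (1036.5 m)
Q4 at (-198.8, 105.3):
  W4: 1024.1 m
  W5: 1029.8 m
  W6: 674.4 m
  W7: 444.6 m
  → nearest: W7 (444.6 m)
Q5 at (-1104.0, -1117.6):
  W4: 2353.2 m
  W5: 2485.2 m
  W6: 854.7 m
  W7: 1921.8 m
  → nearest: W6 (854.7 m)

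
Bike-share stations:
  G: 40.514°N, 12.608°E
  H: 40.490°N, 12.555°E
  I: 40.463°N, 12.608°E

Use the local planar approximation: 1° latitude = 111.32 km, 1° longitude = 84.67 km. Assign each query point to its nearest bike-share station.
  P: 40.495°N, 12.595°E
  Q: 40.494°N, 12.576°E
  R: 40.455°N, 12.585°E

P→G; Q→H; R→I

P at 40.495°N, 12.595°E:
  G: √((0.019·111.32)² + (0.013·84.67)²) = √(4.47356 + 1.21156) = 2.384 km
  H: √((-0.005·111.32)² + (-0.040·84.67)²) = √(0.30980 + 11.47041) = 3.432 km
  I: √((-0.032·111.32)² + (0.013·84.67)²) = √(12.68955 + 1.21156) = 3.728 km
  → nearest: G (2.384 km)
Q at 40.494°N, 12.576°E:
  G: √((0.020·111.32)² + (0.032·84.67)²) = √(4.95686 + 7.34107) = 3.507 km
  H: √((-0.004·111.32)² + (-0.021·84.67)²) = √(0.19827 + 3.16153) = 1.833 km
  I: √((-0.031·111.32)² + (0.032·84.67)²) = √(11.90885 + 7.34107) = 4.387 km
  → nearest: H (1.833 km)
R at 40.455°N, 12.585°E:
  G: √((0.059·111.32)² + (0.023·84.67)²) = √(43.13705 + 3.79241) = 6.851 km
  H: √((0.035·111.32)² + (-0.030·84.67)²) = √(15.18037 + 6.45211) = 4.651 km
  I: √((0.008·111.32)² + (0.023·84.67)²) = √(0.79310 + 3.79241) = 2.141 km
  → nearest: I (2.141 km)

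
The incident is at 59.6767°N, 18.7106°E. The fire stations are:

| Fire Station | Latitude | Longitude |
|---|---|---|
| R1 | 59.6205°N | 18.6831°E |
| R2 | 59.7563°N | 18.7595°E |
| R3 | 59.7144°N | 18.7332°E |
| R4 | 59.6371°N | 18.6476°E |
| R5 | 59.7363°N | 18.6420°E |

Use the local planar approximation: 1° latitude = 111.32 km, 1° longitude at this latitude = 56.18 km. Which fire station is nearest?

Distances from 59.6767°N, 18.7106°E:
R1: √((-0.0562·111.32)² + (-0.0275·56.18)²) = √(39.139838 + 2.386871) = 6.4441 km
R2: √((0.0796·111.32)² + (0.0489·56.18)²) = √(78.518597 + 7.547119) = 9.2772 km
R3: √((0.0377·111.32)² + (0.0226·56.18)²) = √(17.612828 + 1.612057) = 4.3846 km
R4: √((-0.0396·111.32)² + (-0.0630·56.18)²) = √(19.432862 + 12.526928) = 5.6533 km
R5: √((0.0596·111.32)² + (-0.0686·56.18)²) = √(44.018873 + 14.852915) = 7.6728 km
Minimum: R3 at 4.3846 km.

R3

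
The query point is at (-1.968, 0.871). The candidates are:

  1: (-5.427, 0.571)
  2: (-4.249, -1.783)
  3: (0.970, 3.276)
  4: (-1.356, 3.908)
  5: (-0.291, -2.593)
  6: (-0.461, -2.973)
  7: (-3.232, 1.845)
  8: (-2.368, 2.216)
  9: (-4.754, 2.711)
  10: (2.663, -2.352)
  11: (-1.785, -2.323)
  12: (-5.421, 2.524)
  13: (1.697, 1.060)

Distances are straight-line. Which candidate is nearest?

Distances from (-1.968, 0.871):
1: 3.472
2: 3.500
3: 3.797
4: 3.098
5: 3.849
6: 4.129
7: 1.596
8: 1.403
9: 3.339
10: 5.642
11: 3.199
12: 3.828
13: 3.670
Minimum: 8 at 1.403.

8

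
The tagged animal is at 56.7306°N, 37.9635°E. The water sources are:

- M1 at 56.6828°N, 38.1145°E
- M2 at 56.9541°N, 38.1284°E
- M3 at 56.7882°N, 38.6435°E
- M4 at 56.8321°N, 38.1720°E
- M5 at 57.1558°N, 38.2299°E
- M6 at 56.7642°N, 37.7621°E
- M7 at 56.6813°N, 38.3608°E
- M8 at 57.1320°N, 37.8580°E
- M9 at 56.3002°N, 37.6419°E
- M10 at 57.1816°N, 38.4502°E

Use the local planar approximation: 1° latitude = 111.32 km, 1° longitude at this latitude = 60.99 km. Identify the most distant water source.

M10

Distances from 56.7306°N, 37.9635°E:
M1: 10.6362 km
M2: 26.8359 km
M3: 41.9659 km
M4: 17.0110 km
M5: 50.0442 km
M6: 12.8402 km
M7: 24.8450 km
M8: 45.1447 km
M9: 51.7716 km
M10: 58.3241 km
Maximum: M10 at 58.3241 km.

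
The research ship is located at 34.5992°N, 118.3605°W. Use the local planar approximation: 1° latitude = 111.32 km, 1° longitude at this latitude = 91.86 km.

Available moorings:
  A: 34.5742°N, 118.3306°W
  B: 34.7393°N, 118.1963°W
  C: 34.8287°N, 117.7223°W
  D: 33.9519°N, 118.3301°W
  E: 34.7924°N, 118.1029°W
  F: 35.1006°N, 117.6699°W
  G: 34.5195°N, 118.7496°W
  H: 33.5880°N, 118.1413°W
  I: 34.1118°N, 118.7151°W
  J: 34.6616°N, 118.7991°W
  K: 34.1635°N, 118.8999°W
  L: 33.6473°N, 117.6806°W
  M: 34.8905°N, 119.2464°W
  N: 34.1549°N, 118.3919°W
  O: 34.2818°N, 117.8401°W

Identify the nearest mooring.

Distances from 34.5992°N, 118.3605°W:
A: √((-0.0250·111.32)² + (0.0299·91.86)²) = √(7.745089 + 7.543888) = 3.9101 km
B: √((0.1401·111.32)² + (0.1642·91.86)²) = √(243.233095 + 227.509318) = 21.6966 km
C: √((0.2295·111.32)² + (0.6382·91.86)²) = √(652.697238 + 3436.896722) = 63.9499 km
D: √((-0.6473·111.32)² + (0.0304·91.86)²) = √(5192.274083 + 7.798302) = 72.1115 km
E: √((0.1932·111.32)² + (0.2576·91.86)²) = √(462.552081 + 559.944005) = 31.9765 km
F: √((0.5014·111.32)² + (0.6906·91.86)²) = √(3115.408888 + 4024.445312) = 84.4977 km
G: √((-0.0797·111.32)² + (-0.3891·91.86)²) = √(78.716004 + 1277.542462) = 36.8274 km
H: √((-1.0112·111.32)² + (0.2192·91.86)²) = √(12671.280860 + 405.446898) = 114.3535 km
I: √((-0.4874·111.32)² + (-0.3546·91.86)²) = √(2943.861982 + 1061.036550) = 63.2843 km
J: √((0.0624·111.32)² + (-0.4386·91.86)²) = √(48.252028 + 1623.267662) = 40.8842 km
K: √((-0.4357·111.32)² + (-0.5394·91.86)²) = √(2352.456033 + 2455.131545) = 69.3368 km
L: √((-0.9519·111.32)² + (0.6799·91.86)²) = √(11228.688886 + 3900.703720) = 123.0016 km
M: √((0.2913·111.32)² + (-0.8859·91.86)²) = √(1051.543794 + 6622.504858) = 87.6016 km
N: √((-0.4443·111.32)² + (-0.0314·91.86)²) = √(2446.239766 + 8.319786) = 49.5435 km
O: √((-0.3174·111.32)² + (0.5204·91.86)²) = √(1248.418628 + 2285.217062) = 59.4444 km
Minimum: A at 3.9101 km.

A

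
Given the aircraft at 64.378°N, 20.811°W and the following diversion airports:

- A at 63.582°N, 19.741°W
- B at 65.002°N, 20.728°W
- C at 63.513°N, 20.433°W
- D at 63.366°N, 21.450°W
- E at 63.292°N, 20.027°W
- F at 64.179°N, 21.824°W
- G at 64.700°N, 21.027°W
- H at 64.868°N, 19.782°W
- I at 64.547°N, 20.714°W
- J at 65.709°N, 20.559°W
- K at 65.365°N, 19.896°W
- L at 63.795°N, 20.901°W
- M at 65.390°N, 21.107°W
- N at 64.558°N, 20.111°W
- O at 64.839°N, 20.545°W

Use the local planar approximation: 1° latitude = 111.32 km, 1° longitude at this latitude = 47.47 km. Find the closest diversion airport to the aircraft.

I

Distances from 64.378°N, 20.811°W:
A: √((-0.796·111.32)² + (1.070·47.47)²) = √(7851.85970 + 2579.91869) = 102.136 km
B: √((0.624·111.32)² + (0.083·47.47)²) = √(4825.20284 + 15.52368) = 69.575 km
C: √((-0.865·111.32)² + (0.378·47.47)²) = √(9272.11075 + 321.97493) = 97.949 km
D: √((-1.012·111.32)² + (-0.639·47.47)²) = √(12691.33829 + 920.11091) = 116.668 km
E: √((-1.086·111.32)² + (0.784·47.47)²) = √(14615.24318 + 1385.06638) = 126.492 km
F: √((-0.199·111.32)² + (-1.013·47.47)²) = √(490.74123 + 2312.37015) = 52.944 km
G: √((0.322·111.32)² + (-0.216·47.47)²) = √(1284.86689 + 105.13467) = 37.283 km
H: √((0.490·111.32)² + (1.029·47.47)²) = √(2975.35339 + 2385.99326) = 73.221 km
I: √((0.169·111.32)² + (0.097·47.47)²) = √(353.93198 + 21.20225) = 19.368 km
J: √((1.331·111.32)² + (0.252·47.47)²) = √(21953.43618 + 143.09997) = 148.649 km
K: √((0.987·111.32)² + (0.915·47.47)²) = √(12072.04097 + 1886.60357) = 118.147 km
L: √((-0.583·111.32)² + (-0.090·47.47)²) = √(4211.95289 + 18.25255) = 65.040 km
M: √((1.012·111.32)² + (-0.296·47.47)²) = √(12691.33829 + 197.43397) = 113.529 km
N: √((0.180·111.32)² + (0.700·47.47)²) = √(401.50541 + 1104.16644) = 38.803 km
O: √((0.461·111.32)² + (0.266·47.47)²) = √(2633.59049 + 159.44163) = 52.849 km
Minimum: I at 19.368 km.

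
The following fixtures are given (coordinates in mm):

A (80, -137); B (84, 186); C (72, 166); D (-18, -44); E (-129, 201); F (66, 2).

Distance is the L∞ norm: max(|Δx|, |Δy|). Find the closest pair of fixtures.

B and C

Pairwise distances:
A–B: max(|4|, |323|) = 323 mm
A–C: max(|-8|, |303|) = 303 mm
A–D: max(|-98|, |93|) = 98 mm
A–E: max(|-209|, |338|) = 338 mm
A–F: max(|-14|, |139|) = 139 mm
B–C: max(|-12|, |-20|) = 20 mm
B–D: max(|-102|, |-230|) = 230 mm
B–E: max(|-213|, |15|) = 213 mm
B–F: max(|-18|, |-184|) = 184 mm
C–D: max(|-90|, |-210|) = 210 mm
C–E: max(|-201|, |35|) = 201 mm
C–F: max(|-6|, |-164|) = 164 mm
D–E: max(|-111|, |245|) = 245 mm
D–F: max(|84|, |46|) = 84 mm
E–F: max(|195|, |-199|) = 199 mm
Closest pair: B–C at 20 mm.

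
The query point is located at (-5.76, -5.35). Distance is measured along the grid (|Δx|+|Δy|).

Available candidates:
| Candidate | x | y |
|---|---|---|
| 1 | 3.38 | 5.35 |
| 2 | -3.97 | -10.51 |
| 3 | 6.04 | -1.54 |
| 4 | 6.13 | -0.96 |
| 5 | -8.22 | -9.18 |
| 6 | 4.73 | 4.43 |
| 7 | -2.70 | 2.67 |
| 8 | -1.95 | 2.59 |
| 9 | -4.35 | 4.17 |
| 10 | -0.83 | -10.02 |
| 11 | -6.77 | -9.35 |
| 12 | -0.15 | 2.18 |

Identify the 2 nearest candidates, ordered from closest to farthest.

11, 5

Distances from (-5.76, -5.35):
1: |9.14| + |10.70| = 9.14 + 10.70 = 19.84
2: |1.79| + |-5.16| = 1.79 + 5.16 = 6.95
3: |11.80| + |3.81| = 11.80 + 3.81 = 15.61
4: |11.89| + |4.39| = 11.89 + 4.39 = 16.28
5: |-2.46| + |-3.83| = 2.46 + 3.83 = 6.29
6: |10.49| + |9.78| = 10.49 + 9.78 = 20.27
7: |3.06| + |8.02| = 3.06 + 8.02 = 11.08
8: |3.81| + |7.94| = 3.81 + 7.94 = 11.75
9: |1.41| + |9.52| = 1.41 + 9.52 = 10.93
10: |4.93| + |-4.67| = 4.93 + 4.67 = 9.60
11: |-1.01| + |-4.00| = 1.01 + 4.00 = 5.01
12: |5.61| + |7.53| = 5.61 + 7.53 = 13.14
Sorted: 11 (5.01) < 5 (6.29) < 2 (6.95) < 10 (9.60) < …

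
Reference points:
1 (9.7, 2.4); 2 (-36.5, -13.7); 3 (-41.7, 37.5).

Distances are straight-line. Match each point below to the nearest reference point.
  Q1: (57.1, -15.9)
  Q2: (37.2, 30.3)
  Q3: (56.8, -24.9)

Q1→1; Q2→1; Q3→1

Q1 at (57.1, -15.9):
  1: 50.8
  2: 93.6
  3: 112.3
  → nearest: 1 (50.8)
Q2 at (37.2, 30.3):
  1: 39.2
  2: 85.8
  3: 79.2
  → nearest: 1 (39.2)
Q3 at (56.8, -24.9):
  1: 54.4
  2: 94.0
  3: 116.6
  → nearest: 1 (54.4)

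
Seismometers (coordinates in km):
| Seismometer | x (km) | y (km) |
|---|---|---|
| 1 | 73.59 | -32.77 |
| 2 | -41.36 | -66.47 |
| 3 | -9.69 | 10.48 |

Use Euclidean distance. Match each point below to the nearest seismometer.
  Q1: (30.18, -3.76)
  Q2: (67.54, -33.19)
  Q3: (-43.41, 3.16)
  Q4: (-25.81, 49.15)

Q1→3; Q2→1; Q3→3; Q4→3

Q1 at (30.18, -3.76):
  1: 52.21 km
  2: 95.13 km
  3: 42.34 km
  → nearest: 3 (42.34 km)
Q2 at (67.54, -33.19):
  1: 6.06 km
  2: 113.87 km
  3: 88.72 km
  → nearest: 1 (6.06 km)
Q3 at (-43.41, 3.16):
  1: 122.39 km
  2: 69.66 km
  3: 34.51 km
  → nearest: 3 (34.51 km)
Q4 at (-25.81, 49.15):
  1: 128.81 km
  2: 116.66 km
  3: 41.90 km
  → nearest: 3 (41.90 km)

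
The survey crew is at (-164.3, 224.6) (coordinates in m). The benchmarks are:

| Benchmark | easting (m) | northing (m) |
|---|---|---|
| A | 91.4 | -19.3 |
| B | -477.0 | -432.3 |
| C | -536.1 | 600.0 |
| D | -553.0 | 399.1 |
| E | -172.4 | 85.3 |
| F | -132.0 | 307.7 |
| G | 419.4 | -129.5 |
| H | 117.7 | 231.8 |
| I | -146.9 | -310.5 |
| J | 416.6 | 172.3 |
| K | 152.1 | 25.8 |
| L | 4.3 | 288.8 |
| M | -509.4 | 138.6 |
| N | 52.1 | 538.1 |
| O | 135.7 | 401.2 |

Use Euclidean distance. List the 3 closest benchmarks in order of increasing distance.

F, E, L

Distances from (-164.3, 224.6):
A: √((255.7)² + (-243.9)²) = √(65382.490 + 59487.210) = 353.4 m
B: √((-312.7)² + (-656.9)²) = √(97781.290 + 431517.610) = 727.5 m
C: √((-371.8)² + (375.4)²) = √(138235.240 + 140925.160) = 528.4 m
D: √((-388.7)² + (174.5)²) = √(151087.690 + 30450.250) = 426.1 m
E: √((-8.1)² + (-139.3)²) = √(65.610 + 19404.490) = 139.5 m
F: √((32.3)² + (83.1)²) = √(1043.290 + 6905.610) = 89.2 m
G: √((583.7)² + (-354.1)²) = √(340705.690 + 125386.810) = 682.7 m
H: √((282.0)² + (7.2)²) = √(79524.000 + 51.840) = 282.1 m
I: √((17.4)² + (-535.1)²) = √(302.760 + 286332.010) = 535.4 m
J: √((580.9)² + (-52.3)²) = √(337444.810 + 2735.290) = 583.2 m
K: √((316.4)² + (-198.8)²) = √(100108.960 + 39521.440) = 373.7 m
L: √((168.6)² + (64.2)²) = √(28425.960 + 4121.640) = 180.4 m
M: √((-345.1)² + (-86.0)²) = √(119094.010 + 7396.000) = 355.7 m
N: √((216.4)² + (313.5)²) = √(46828.960 + 98282.250) = 380.9 m
O: √((300.0)² + (176.6)²) = √(90000.000 + 31187.560) = 348.1 m
Sorted: F (89.2 m) < E (139.5 m) < L (180.4 m) < H (282.1 m) < O (348.1 m) < …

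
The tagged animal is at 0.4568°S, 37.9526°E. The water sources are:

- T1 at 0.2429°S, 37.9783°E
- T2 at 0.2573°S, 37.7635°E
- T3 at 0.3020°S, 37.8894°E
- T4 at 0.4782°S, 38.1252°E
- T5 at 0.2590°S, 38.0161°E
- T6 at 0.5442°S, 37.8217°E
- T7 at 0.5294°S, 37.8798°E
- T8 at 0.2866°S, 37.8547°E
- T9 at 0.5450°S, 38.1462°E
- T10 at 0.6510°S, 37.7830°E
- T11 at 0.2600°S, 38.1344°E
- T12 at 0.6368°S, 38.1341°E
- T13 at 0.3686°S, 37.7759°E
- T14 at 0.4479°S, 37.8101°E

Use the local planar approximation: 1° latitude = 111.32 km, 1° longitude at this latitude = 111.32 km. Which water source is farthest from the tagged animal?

T2

Distances from 0.4568°S, 37.9526°E:
T1: √((0.2139·111.32)² + (0.0257·111.32)²) = √(566.980294 + 8.184886) = 23.9826 km
T2: √((0.1995·111.32)² + (-0.1891·111.32)²) = √(493.210366 + 443.128266) = 30.5997 km
T3: √((0.1548·111.32)² + (-0.0632·111.32)²) = √(296.953404 + 49.497191) = 18.6132 km
T4: √((-0.0214·111.32)² + (0.1726·111.32)²) = √(5.675106 + 369.171340) = 19.3610 km
T5: √((0.1978·111.32)² + (0.0635·111.32)²) = √(484.840589 + 49.968216) = 23.1259 km
T6: √((-0.0874·111.32)² + (-0.1309·111.32)²) = √(94.660602 + 212.337006) = 17.5213 km
T7: √((-0.0726·111.32)² + (-0.0728·111.32)²) = √(65.316008 + 65.676372) = 11.4452 km
T8: √((0.1702·111.32)² + (-0.0979·111.32)²) = √(358.976077 + 118.771374) = 21.8574 km
T9: √((-0.0882·111.32)² + (0.1936·111.32)²) = √(96.401450 + 464.469394) = 23.6827 km
T10: √((-0.1942·111.32)² + (-0.1696·111.32)²) = √(467.352797 + 356.449567) = 28.7020 km
T11: √((0.1968·111.32)² + (0.1818·111.32)²) = √(479.950649 + 409.575673) = 29.8249 km
T12: √((-0.1800·111.32)² + (0.1815·111.32)²) = √(401.505414 + 408.225053) = 28.4558 km
T13: √((0.0882·111.32)² + (-0.1767·111.32)²) = √(96.401450 + 386.918499) = 21.9845 km
T14: √((0.0089·111.32)² + (-0.1425·111.32)²) = √(0.981582 + 251.637942) = 15.8940 km
Maximum: T2 at 30.5997 km.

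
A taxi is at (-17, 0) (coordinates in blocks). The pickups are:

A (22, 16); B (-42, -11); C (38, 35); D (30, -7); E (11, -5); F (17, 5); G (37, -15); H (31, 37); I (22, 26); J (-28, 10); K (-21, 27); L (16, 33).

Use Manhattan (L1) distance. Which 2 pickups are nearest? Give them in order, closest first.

Distances from (-17, 0):
A: |39| + |16| = 39 + 16 = 55 blocks
B: |-25| + |-11| = 25 + 11 = 36 blocks
C: |55| + |35| = 55 + 35 = 90 blocks
D: |47| + |-7| = 47 + 7 = 54 blocks
E: |28| + |-5| = 28 + 5 = 33 blocks
F: |34| + |5| = 34 + 5 = 39 blocks
G: |54| + |-15| = 54 + 15 = 69 blocks
H: |48| + |37| = 48 + 37 = 85 blocks
I: |39| + |26| = 39 + 26 = 65 blocks
J: |-11| + |10| = 11 + 10 = 21 blocks
K: |-4| + |27| = 4 + 27 = 31 blocks
L: |33| + |33| = 33 + 33 = 66 blocks
Sorted: J (21 blocks) < K (31 blocks) < E (33 blocks) < B (36 blocks) < …

J, K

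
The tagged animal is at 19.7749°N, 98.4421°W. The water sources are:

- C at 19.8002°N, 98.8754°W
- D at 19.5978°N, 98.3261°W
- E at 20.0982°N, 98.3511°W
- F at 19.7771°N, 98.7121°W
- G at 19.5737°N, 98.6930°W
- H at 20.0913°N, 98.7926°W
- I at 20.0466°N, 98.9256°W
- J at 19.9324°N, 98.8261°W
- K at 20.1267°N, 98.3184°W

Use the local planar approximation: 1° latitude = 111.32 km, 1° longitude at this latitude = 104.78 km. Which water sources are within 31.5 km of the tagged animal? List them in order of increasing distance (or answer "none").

Distances from 19.7749°N, 98.4421°W:
C: 45.4884 km
D: 23.1604 km
E: 37.2314 km
F: 28.2917 km
G: 34.5366 km
H: 50.8853 km
I: 59.0030 km
J: 43.8896 km
K: 41.2515 km
Threshold 31.5 km: D (23.1604 km), F (28.2917 km) are within range.

D, F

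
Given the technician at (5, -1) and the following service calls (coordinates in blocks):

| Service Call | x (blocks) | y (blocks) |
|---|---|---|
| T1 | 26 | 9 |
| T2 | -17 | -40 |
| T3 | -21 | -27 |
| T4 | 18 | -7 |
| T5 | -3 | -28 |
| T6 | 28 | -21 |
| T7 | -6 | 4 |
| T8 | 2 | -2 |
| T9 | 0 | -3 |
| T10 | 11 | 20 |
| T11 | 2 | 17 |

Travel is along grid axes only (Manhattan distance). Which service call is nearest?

T8

Distances from (5, -1):
T1: 31 blocks
T2: 61 blocks
T3: 52 blocks
T4: 19 blocks
T5: 35 blocks
T6: 43 blocks
T7: 16 blocks
T8: 4 blocks
T9: 7 blocks
T10: 27 blocks
T11: 21 blocks
Minimum: T8 at 4 blocks.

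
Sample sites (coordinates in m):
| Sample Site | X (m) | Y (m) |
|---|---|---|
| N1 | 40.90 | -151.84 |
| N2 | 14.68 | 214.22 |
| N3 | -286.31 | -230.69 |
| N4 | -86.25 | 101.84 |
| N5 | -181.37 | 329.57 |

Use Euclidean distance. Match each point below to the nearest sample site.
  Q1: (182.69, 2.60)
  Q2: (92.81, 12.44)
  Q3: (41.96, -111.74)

Q1→N1; Q2→N1; Q3→N1

Q1 at (182.69, 2.60):
  N1: √((-141.79)² + (-154.44)²) = √(20104.4041 + 23851.7136) = 209.66 m
  N2: √((-168.01)² + (211.62)²) = √(28227.3601 + 44783.0244) = 270.20 m
  N3: √((-469.00)² + (-233.29)²) = √(219961.0000 + 54424.2241) = 523.82 m
  N4: √((-268.94)² + (99.24)²) = √(72328.7236 + 9848.5776) = 286.67 m
  N5: √((-364.06)² + (326.97)²) = √(132539.6836 + 106909.3809) = 489.34 m
  → nearest: N1 (209.66 m)
Q2 at (92.81, 12.44):
  N1: √((-51.91)² + (-164.28)²) = √(2694.6481 + 26987.9184) = 172.29 m
  N2: √((-78.13)² + (201.78)²) = √(6104.2969 + 40715.1684) = 216.38 m
  N3: √((-379.12)² + (-243.13)²) = √(143731.9744 + 59112.1969) = 450.38 m
  N4: √((-179.06)² + (89.40)²) = √(32062.4836 + 7992.3600) = 200.14 m
  N5: √((-274.18)² + (317.13)²) = √(75174.6724 + 100571.4369) = 419.22 m
  → nearest: N1 (172.29 m)
Q3 at (41.96, -111.74):
  N1: √((-1.06)² + (-40.10)²) = √(1.1236 + 1608.0100) = 40.11 m
  N2: √((-27.28)² + (325.96)²) = √(744.1984 + 106249.9216) = 327.10 m
  N3: √((-328.27)² + (-118.95)²) = √(107761.1929 + 14149.1025) = 349.16 m
  N4: √((-128.21)² + (213.58)²) = √(16437.8041 + 45616.4164) = 249.11 m
  N5: √((-223.33)² + (441.31)²) = √(49876.2889 + 194754.5161) = 494.60 m
  → nearest: N1 (40.11 m)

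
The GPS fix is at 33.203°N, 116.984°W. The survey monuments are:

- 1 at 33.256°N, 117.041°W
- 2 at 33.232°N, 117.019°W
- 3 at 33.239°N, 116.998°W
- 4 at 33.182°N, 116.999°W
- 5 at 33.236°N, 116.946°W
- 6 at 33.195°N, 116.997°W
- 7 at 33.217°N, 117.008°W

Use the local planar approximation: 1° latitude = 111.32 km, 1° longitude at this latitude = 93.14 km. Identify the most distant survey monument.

1

Distances from 33.203°N, 116.984°W:
1: √((0.053·111.32)² + (-0.057·93.14)²) = √(34.80953 + 28.18527) = 7.937 km
2: √((0.029·111.32)² + (-0.035·93.14)²) = √(10.42179 + 10.62695) = 4.588 km
3: √((0.036·111.32)² + (-0.014·93.14)²) = √(16.06022 + 1.70031) = 4.214 km
4: √((-0.021·111.32)² + (-0.015·93.14)²) = √(5.46493 + 1.95189) = 2.723 km
5: √((0.033·111.32)² + (0.038·93.14)²) = √(13.49504 + 12.52679) = 5.101 km
6: √((-0.008·111.32)² + (-0.013·93.14)²) = √(0.79310 + 1.46609) = 1.503 km
7: √((0.014·111.32)² + (-0.024·93.14)²) = √(2.42886 + 4.99683) = 2.725 km
Maximum: 1 at 7.937 km.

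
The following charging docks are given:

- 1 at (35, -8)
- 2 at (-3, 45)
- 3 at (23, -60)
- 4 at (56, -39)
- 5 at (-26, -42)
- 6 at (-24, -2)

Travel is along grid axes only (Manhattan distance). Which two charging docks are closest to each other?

5 and 6

Pairwise distances:
1–2: 91
1–3: 64
1–4: 52
1–5: 95
1–6: 65
2–3: 131
2–4: 143
2–5: 110
2–6: 68
3–4: 54
3–5: 67
3–6: 105
4–5: 85
4–6: 117
5–6: 42
Closest pair: 5–6 at 42.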